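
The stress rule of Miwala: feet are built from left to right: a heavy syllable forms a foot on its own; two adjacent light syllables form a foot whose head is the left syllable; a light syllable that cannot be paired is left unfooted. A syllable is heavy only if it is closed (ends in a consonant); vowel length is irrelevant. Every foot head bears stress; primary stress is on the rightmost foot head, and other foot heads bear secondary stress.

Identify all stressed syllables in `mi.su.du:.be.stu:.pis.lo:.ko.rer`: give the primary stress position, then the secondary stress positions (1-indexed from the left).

Weights: 1 mi L, 2 su L, 3 du: L, 4 be L, 5 stu: L, 6 pis H, 7 lo: L, 8 ko L, 9 rer H.
Parse left to right (heavy = foot alone; LL = one foot; stranded L unfooted): (ˈmi.su) (ˈdu:.be) stu: (ˈpis) (ˈlo:.ko) (ˈrer).
Foot heads: 1, 3, 6, 7, 9.
Primary stress on the rightmost head = syllable 9.
Secondary stress on 1, 3, 6, 7: ˌmi.su.ˌdu:.be.stu:.ˌpis.ˌlo:.ko.ˈrer.

primary 9, secondary 1, 3, 6, 7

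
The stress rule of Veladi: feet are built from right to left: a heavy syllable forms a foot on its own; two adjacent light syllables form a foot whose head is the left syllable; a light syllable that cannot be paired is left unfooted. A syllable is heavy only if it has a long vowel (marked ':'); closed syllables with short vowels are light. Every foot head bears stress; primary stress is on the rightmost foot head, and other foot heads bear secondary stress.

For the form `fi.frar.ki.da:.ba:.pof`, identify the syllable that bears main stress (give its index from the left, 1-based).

Weights: 1 fi L, 2 frar L, 3 ki L, 4 da: H, 5 ba: H, 6 pof L.
Parse right to left (heavy = foot alone; LL = one foot; stranded L unfooted): fi (ˈfrar.ki) (ˈda:) (ˈba:) pof.
Foot heads: 2, 4, 5.
Primary stress on the rightmost head = syllable 5.
Primary stress: syllable 5 → fi.frar.ki.da:.ˈba:.pof.

5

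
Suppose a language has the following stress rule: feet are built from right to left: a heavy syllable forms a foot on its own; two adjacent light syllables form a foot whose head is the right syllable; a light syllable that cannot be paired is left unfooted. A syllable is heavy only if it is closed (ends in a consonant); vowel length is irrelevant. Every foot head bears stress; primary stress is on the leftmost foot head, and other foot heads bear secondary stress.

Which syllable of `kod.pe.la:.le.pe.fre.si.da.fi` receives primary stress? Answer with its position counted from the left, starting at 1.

1

Weights: 1 kod H, 2 pe L, 3 la: L, 4 le L, 5 pe L, 6 fre L, 7 si L, 8 da L, 9 fi L.
Parse right to left (heavy = foot alone; LL = one foot; stranded L unfooted): (ˈkod) (pe.ˈla:) (le.ˈpe) (fre.ˈsi) (da.ˈfi).
Foot heads: 1, 3, 5, 7, 9.
Primary stress on the leftmost head = syllable 1.
Primary stress: syllable 1 → ˈkod.pe.la:.le.pe.fre.si.da.fi.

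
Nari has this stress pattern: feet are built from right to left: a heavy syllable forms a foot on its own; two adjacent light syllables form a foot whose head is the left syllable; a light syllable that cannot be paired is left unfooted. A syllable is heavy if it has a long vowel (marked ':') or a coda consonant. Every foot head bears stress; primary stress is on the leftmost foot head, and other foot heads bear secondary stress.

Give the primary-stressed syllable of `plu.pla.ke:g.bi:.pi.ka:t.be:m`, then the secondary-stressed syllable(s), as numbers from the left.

primary 1, secondary 3, 4, 6, 7

Weights: 1 plu L, 2 pla L, 3 ke:g H, 4 bi: H, 5 pi L, 6 ka:t H, 7 be:m H.
Parse right to left (heavy = foot alone; LL = one foot; stranded L unfooted): (ˈplu.pla) (ˈke:g) (ˈbi:) pi (ˈka:t) (ˈbe:m).
Foot heads: 1, 3, 4, 6, 7.
Primary stress on the leftmost head = syllable 1.
Secondary stress on 3, 4, 6, 7: ˈplu.pla.ˌke:g.ˌbi:.pi.ˌka:t.ˌbe:m.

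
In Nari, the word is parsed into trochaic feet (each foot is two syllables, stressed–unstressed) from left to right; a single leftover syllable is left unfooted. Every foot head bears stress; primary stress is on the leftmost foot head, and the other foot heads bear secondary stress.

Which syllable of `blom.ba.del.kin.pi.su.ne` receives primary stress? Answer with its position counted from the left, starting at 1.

1

Parse left to right into trochaic (ˈσσ) feet: (ˈblom.ba) (ˈdel.kin) (ˈpi.su) ne. Syllable 7 is left unfooted.
Foot heads (stressed positions): 1, 3, 5.
End Rule Leftmost: primary stress on the leftmost head = syllable 1.
Primary stress: syllable 1 → ˈblom.ba.del.kin.pi.su.ne.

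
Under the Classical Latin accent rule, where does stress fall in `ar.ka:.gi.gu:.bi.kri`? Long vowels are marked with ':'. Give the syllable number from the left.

4

Classical Latin: stress the penult if heavy (long vowel or closed), else the antepenult.
Weights: 4 gu: H, 5 bi L, 6 kri L.
The penult (syllable 5, bi) is light, so stress falls on the antepenult (syllable 4, gu:).
Stress on syllable 4: ar.ka:.gi.ˈgu:.bi.kri.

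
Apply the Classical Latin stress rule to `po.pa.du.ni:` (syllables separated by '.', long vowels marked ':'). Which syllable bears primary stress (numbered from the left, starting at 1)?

2

Classical Latin: stress the penult if heavy (long vowel or closed), else the antepenult.
Weights: 2 pa L, 3 du L, 4 ni: H.
The penult (syllable 3, du) is light, so stress falls on the antepenult (syllable 2, pa).
Stress on syllable 2: po.ˈpa.du.ni:.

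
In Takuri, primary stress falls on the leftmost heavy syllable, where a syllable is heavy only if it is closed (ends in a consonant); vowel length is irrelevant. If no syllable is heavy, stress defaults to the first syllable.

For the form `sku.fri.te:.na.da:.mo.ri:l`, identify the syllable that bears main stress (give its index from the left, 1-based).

Weights: 1 sku L, 2 fri L, 3 te: L, 4 na L, 5 da: L, 6 mo L, 7 ri:l H.
Heavy syllables in the domain: 7. The leftmost is syllable 7 (ri:l).
Primary stress: syllable 7 → sku.fri.te:.na.da:.mo.ˈri:l.

7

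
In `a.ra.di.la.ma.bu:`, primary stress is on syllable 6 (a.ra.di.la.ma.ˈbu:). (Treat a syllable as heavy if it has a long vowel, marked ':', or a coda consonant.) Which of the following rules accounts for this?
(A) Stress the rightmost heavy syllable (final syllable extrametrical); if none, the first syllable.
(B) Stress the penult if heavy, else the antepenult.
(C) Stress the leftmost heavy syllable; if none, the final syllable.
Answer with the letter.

C

Rule A → syllable 1 (observed: 6).
Rule B → syllable 4 (observed: 6).
Rule C → syllable 6 ✓.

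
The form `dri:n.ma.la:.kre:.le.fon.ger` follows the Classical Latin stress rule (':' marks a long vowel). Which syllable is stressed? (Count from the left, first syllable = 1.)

Classical Latin: stress the penult if heavy (long vowel or closed), else the antepenult.
Weights: 5 le L, 6 fon H, 7 ger H.
The penult (syllable 6, fon) is heavy, so it takes stress.
Stress on syllable 6: dri:n.ma.la:.kre:.le.ˈfon.ger.

6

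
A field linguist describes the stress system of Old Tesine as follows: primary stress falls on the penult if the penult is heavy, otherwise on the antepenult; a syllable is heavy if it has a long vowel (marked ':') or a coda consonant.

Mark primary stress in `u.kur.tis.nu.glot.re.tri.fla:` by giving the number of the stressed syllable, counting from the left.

6

Weights: 6 re L, 7 tri L, 8 fla: H.
The penult (syllable 7, tri) is light, so stress falls on the antepenult (syllable 6, re).
Primary stress: syllable 6 → u.kur.tis.nu.glot.ˈre.tri.fla:.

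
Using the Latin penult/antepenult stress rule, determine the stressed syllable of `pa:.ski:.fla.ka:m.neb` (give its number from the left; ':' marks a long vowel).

Classical Latin: stress the penult if heavy (long vowel or closed), else the antepenult.
Weights: 3 fla L, 4 ka:m H, 5 neb H.
The penult (syllable 4, ka:m) is heavy, so it takes stress.
Stress on syllable 4: pa:.ski:.fla.ˈka:m.neb.

4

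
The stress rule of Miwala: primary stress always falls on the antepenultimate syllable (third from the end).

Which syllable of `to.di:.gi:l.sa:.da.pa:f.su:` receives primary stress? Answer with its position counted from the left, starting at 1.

The word has 7 syllables; the antepenultimate syllable (third from the end) is syllable 5 (da).
Primary stress: syllable 5 → to.di:.gi:l.sa:.ˈda.pa:f.su:.

5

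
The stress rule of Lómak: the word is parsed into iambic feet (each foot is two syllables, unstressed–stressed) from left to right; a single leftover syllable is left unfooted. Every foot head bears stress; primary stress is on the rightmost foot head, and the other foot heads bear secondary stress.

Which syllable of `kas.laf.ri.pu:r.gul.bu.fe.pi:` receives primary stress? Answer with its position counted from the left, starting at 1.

Parse left to right into iambic (σˈσ) feet: (kas.ˈlaf) (ri.ˈpu:r) (gul.ˈbu) (fe.ˈpi:).
Foot heads (stressed positions): 2, 4, 6, 8.
End Rule Rightmost: primary stress on the rightmost head = syllable 8.
Primary stress: syllable 8 → kas.laf.ri.pu:r.gul.bu.fe.ˈpi:.

8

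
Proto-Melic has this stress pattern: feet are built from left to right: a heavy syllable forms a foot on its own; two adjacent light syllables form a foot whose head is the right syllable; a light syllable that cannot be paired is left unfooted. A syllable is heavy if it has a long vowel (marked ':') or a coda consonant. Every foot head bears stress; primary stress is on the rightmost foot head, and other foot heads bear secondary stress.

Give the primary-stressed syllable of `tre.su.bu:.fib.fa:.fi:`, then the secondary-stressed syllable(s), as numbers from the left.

primary 6, secondary 2, 3, 4, 5

Weights: 1 tre L, 2 su L, 3 bu: H, 4 fib H, 5 fa: H, 6 fi: H.
Parse left to right (heavy = foot alone; LL = one foot; stranded L unfooted): (tre.ˈsu) (ˈbu:) (ˈfib) (ˈfa:) (ˈfi:).
Foot heads: 2, 3, 4, 5, 6.
Primary stress on the rightmost head = syllable 6.
Secondary stress on 2, 3, 4, 5: tre.ˌsu.ˌbu:.ˌfib.ˌfa:.ˈfi:.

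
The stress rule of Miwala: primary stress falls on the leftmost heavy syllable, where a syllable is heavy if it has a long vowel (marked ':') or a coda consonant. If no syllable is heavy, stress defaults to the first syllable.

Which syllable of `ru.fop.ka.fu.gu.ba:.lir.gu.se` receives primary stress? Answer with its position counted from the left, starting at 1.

Weights: 1 ru L, 2 fop H, 3 ka L, 4 fu L, 5 gu L, 6 ba: H, 7 lir H, 8 gu L, 9 se L.
Heavy syllables in the domain: 2, 6, 7. The leftmost is syllable 2 (fop).
Primary stress: syllable 2 → ru.ˈfop.ka.fu.gu.ba:.lir.gu.se.

2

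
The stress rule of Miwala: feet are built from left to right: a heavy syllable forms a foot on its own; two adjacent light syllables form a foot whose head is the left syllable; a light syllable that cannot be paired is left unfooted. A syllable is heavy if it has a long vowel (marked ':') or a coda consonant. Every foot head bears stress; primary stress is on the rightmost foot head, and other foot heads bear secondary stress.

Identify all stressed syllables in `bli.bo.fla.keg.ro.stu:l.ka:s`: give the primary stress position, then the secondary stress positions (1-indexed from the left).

Weights: 1 bli L, 2 bo L, 3 fla L, 4 keg H, 5 ro L, 6 stu:l H, 7 ka:s H.
Parse left to right (heavy = foot alone; LL = one foot; stranded L unfooted): (ˈbli.bo) fla (ˈkeg) ro (ˈstu:l) (ˈka:s).
Foot heads: 1, 4, 6, 7.
Primary stress on the rightmost head = syllable 7.
Secondary stress on 1, 4, 6: ˌbli.bo.fla.ˌkeg.ro.ˌstu:l.ˈka:s.

primary 7, secondary 1, 4, 6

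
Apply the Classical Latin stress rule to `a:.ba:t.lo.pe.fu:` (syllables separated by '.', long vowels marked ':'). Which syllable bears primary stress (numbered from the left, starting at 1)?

3

Classical Latin: stress the penult if heavy (long vowel or closed), else the antepenult.
Weights: 3 lo L, 4 pe L, 5 fu: H.
The penult (syllable 4, pe) is light, so stress falls on the antepenult (syllable 3, lo).
Stress on syllable 3: a:.ba:t.ˈlo.pe.fu:.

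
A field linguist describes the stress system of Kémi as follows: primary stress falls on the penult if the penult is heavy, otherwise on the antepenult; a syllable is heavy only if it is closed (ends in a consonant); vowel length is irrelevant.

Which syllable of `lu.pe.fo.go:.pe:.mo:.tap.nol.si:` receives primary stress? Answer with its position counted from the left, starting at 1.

8

Weights: 7 tap H, 8 nol H, 9 si: L.
The penult (syllable 8, nol) is heavy, so it takes stress.
Primary stress: syllable 8 → lu.pe.fo.go:.pe:.mo:.tap.ˈnol.si:.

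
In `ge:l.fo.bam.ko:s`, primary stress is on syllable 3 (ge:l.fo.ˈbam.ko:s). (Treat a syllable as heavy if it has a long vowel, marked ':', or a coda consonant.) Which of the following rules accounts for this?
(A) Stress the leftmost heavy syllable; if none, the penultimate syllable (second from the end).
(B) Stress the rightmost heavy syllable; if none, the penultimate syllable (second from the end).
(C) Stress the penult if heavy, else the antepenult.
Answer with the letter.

Rule A → syllable 1 (observed: 3).
Rule B → syllable 4 (observed: 3).
Rule C → syllable 3 ✓.

C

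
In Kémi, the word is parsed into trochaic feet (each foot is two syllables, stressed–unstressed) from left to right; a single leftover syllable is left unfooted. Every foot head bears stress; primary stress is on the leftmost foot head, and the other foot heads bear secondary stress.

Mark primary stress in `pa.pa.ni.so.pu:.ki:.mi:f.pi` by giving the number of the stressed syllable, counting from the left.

1

Parse left to right into trochaic (ˈσσ) feet: (ˈpa.pa) (ˈni.so) (ˈpu:.ki:) (ˈmi:f.pi).
Foot heads (stressed positions): 1, 3, 5, 7.
End Rule Leftmost: primary stress on the leftmost head = syllable 1.
Primary stress: syllable 1 → ˈpa.pa.ni.so.pu:.ki:.mi:f.pi.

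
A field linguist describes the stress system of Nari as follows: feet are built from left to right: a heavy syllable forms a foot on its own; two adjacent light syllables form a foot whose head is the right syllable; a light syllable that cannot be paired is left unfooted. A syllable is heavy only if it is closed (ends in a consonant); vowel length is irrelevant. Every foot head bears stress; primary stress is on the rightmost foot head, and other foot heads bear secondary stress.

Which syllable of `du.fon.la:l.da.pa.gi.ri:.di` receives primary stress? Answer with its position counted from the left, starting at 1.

7

Weights: 1 du L, 2 fon H, 3 la:l H, 4 da L, 5 pa L, 6 gi L, 7 ri: L, 8 di L.
Parse left to right (heavy = foot alone; LL = one foot; stranded L unfooted): du (ˈfon) (ˈla:l) (da.ˈpa) (gi.ˈri:) di.
Foot heads: 2, 3, 5, 7.
Primary stress on the rightmost head = syllable 7.
Primary stress: syllable 7 → du.fon.la:l.da.pa.gi.ˈri:.di.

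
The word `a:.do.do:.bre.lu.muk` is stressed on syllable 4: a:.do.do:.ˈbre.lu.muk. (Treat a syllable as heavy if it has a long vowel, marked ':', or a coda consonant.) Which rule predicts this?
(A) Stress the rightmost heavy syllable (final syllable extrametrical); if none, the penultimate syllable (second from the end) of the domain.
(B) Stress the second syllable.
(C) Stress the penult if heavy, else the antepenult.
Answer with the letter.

C

Rule A → syllable 3 (observed: 4).
Rule B → syllable 2 (observed: 4).
Rule C → syllable 4 ✓.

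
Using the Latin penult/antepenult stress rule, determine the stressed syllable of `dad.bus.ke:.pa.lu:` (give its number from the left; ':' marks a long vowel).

Classical Latin: stress the penult if heavy (long vowel or closed), else the antepenult.
Weights: 3 ke: H, 4 pa L, 5 lu: H.
The penult (syllable 4, pa) is light, so stress falls on the antepenult (syllable 3, ke:).
Stress on syllable 3: dad.bus.ˈke:.pa.lu:.

3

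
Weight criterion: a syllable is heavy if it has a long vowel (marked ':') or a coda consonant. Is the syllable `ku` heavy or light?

light

`ku`: short vowel, open (no coda). Short vowel, open → light.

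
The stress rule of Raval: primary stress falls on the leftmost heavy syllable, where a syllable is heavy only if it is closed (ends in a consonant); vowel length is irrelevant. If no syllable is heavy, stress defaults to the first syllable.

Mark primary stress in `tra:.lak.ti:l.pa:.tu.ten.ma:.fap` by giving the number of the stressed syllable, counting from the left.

Weights: 1 tra: L, 2 lak H, 3 ti:l H, 4 pa: L, 5 tu L, 6 ten H, 7 ma: L, 8 fap H.
Heavy syllables in the domain: 2, 3, 6, 8. The leftmost is syllable 2 (lak).
Primary stress: syllable 2 → tra:.ˈlak.ti:l.pa:.tu.ten.ma:.fap.

2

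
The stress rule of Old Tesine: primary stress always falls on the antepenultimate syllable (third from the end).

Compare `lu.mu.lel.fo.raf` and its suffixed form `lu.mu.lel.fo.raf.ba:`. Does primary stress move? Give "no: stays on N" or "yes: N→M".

Base `lu.mu.lel.fo.raf` (5 syllables):
  The word has 5 syllables; the antepenultimate syllable (third from the end) is syllable 3 (lel).
  → primary stress on syllable 3.
Suffixed `lu.mu.lel.fo.raf.ba:` (6 syllables):
  The word has 6 syllables; the antepenultimate syllable (third from the end) is syllable 4 (fo).
  → primary stress on syllable 4.

yes: 3→4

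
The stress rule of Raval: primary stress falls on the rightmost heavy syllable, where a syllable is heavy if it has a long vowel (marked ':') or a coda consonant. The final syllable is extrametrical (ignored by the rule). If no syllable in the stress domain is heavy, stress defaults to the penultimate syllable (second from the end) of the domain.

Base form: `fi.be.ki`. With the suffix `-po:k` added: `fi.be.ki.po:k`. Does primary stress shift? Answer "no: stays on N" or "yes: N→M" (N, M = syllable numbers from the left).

Base `fi.be.ki` (3 syllables):
  The final syllable (3, ki) is extrametrical; the stress domain is syllables 1–2.
  Weights: 1 fi L, 2 be L.
  No heavy syllable in the domain; default to the penultimate syllable (second from the end) of the domain = syllable 1.
  → primary stress on syllable 1.
Suffixed `fi.be.ki.po:k` (4 syllables):
  The final syllable (4, po:k) is extrametrical; the stress domain is syllables 1–3.
  Weights: 1 fi L, 2 be L, 3 ki L.
  No heavy syllable in the domain; default to the penultimate syllable (second from the end) of the domain = syllable 2.
  → primary stress on syllable 2.

yes: 1→2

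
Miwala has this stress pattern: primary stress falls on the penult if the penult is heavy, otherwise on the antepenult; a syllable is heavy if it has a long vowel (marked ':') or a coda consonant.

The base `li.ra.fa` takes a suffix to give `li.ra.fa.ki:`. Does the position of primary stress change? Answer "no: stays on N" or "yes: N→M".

Base `li.ra.fa` (3 syllables):
  Weights: 1 li L, 2 ra L, 3 fa L.
  The penult (syllable 2, ra) is light, so stress falls on the antepenult (syllable 1, li).
  → primary stress on syllable 1.
Suffixed `li.ra.fa.ki:` (4 syllables):
  Weights: 2 ra L, 3 fa L, 4 ki: H.
  The penult (syllable 3, fa) is light, so stress falls on the antepenult (syllable 2, ra).
  → primary stress on syllable 2.

yes: 1→2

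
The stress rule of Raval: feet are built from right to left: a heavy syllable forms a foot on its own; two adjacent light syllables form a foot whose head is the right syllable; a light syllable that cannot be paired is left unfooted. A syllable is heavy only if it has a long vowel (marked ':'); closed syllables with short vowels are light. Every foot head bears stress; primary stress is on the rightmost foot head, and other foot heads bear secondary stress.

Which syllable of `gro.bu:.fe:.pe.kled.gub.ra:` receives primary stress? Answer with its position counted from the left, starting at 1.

Weights: 1 gro L, 2 bu: H, 3 fe: H, 4 pe L, 5 kled L, 6 gub L, 7 ra: H.
Parse right to left (heavy = foot alone; LL = one foot; stranded L unfooted): gro (ˈbu:) (ˈfe:) pe (kled.ˈgub) (ˈra:).
Foot heads: 2, 3, 6, 7.
Primary stress on the rightmost head = syllable 7.
Primary stress: syllable 7 → gro.bu:.fe:.pe.kled.gub.ˈra:.

7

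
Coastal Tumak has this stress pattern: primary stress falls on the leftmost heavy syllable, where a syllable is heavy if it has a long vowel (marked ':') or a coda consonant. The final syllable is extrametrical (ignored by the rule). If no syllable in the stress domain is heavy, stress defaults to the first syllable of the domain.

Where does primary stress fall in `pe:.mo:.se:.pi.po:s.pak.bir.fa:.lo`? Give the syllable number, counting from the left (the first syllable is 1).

The final syllable (9, lo) is extrametrical; the stress domain is syllables 1–8.
Weights: 1 pe: H, 2 mo: H, 3 se: H, 4 pi L, 5 po:s H, 6 pak H, 7 bir H, 8 fa: H.
Heavy syllables in the domain: 1, 2, 3, 5, 6, 7, 8. The leftmost is syllable 1 (pe:).
Primary stress: syllable 1 → ˈpe:.mo:.se:.pi.po:s.pak.bir.fa:.lo.

1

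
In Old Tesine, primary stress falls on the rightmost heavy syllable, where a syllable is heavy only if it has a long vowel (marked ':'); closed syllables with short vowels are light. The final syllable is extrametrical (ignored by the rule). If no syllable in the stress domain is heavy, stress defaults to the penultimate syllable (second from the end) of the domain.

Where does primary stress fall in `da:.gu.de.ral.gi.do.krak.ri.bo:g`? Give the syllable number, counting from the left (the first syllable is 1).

The final syllable (9, bo:g) is extrametrical; the stress domain is syllables 1–8.
Weights: 1 da: H, 2 gu L, 3 de L, 4 ral L, 5 gi L, 6 do L, 7 krak L, 8 ri L.
Heavy syllables in the domain: 1. The rightmost is syllable 1 (da:).
Primary stress: syllable 1 → ˈda:.gu.de.ral.gi.do.krak.ri.bo:g.

1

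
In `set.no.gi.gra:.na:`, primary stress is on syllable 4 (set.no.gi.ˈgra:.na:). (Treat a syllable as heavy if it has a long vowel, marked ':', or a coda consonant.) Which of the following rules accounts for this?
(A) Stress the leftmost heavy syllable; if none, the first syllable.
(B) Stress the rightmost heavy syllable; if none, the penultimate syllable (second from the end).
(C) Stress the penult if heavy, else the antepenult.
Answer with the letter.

C

Rule A → syllable 1 (observed: 4).
Rule B → syllable 5 (observed: 4).
Rule C → syllable 4 ✓.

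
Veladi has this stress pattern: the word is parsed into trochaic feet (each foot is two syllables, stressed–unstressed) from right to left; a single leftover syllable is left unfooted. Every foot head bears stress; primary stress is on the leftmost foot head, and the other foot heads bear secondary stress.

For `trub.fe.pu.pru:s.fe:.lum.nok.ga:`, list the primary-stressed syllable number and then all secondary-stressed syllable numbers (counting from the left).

Parse right to left into trochaic (ˈσσ) feet: (ˈtrub.fe) (ˈpu.pru:s) (ˈfe:.lum) (ˈnok.ga:).
Foot heads (stressed positions): 1, 3, 5, 7.
End Rule Leftmost: primary stress on the leftmost head = syllable 1.
Secondary stress on 3, 5, 7: ˈtrub.fe.ˌpu.pru:s.ˌfe:.lum.ˌnok.ga:.

primary 1, secondary 3, 5, 7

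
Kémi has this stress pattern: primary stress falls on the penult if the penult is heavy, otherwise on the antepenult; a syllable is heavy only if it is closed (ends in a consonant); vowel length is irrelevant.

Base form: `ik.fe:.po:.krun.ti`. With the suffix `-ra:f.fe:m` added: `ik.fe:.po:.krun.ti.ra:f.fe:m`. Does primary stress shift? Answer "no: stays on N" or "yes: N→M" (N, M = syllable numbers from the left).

Base `ik.fe:.po:.krun.ti` (5 syllables):
  Weights: 3 po: L, 4 krun H, 5 ti L.
  The penult (syllable 4, krun) is heavy, so it takes stress.
  → primary stress on syllable 4.
Suffixed `ik.fe:.po:.krun.ti.ra:f.fe:m` (7 syllables):
  Weights: 5 ti L, 6 ra:f H, 7 fe:m H.
  The penult (syllable 6, ra:f) is heavy, so it takes stress.
  → primary stress on syllable 6.

yes: 4→6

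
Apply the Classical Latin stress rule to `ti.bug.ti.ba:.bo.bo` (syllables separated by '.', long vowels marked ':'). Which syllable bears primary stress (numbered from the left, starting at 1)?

4

Classical Latin: stress the penult if heavy (long vowel or closed), else the antepenult.
Weights: 4 ba: H, 5 bo L, 6 bo L.
The penult (syllable 5, bo) is light, so stress falls on the antepenult (syllable 4, ba:).
Stress on syllable 4: ti.bug.ti.ˈba:.bo.bo.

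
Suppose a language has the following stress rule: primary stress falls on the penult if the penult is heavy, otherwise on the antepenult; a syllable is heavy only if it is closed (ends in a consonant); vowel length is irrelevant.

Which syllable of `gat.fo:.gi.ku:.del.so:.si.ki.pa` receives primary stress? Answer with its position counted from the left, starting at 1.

7

Weights: 7 si L, 8 ki L, 9 pa L.
The penult (syllable 8, ki) is light, so stress falls on the antepenult (syllable 7, si).
Primary stress: syllable 7 → gat.fo:.gi.ku:.del.so:.ˈsi.ki.pa.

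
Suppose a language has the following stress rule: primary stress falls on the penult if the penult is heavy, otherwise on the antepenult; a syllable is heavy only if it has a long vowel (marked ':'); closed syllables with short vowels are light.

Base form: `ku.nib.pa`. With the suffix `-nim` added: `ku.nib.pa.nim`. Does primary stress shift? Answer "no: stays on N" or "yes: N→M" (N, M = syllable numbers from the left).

Base `ku.nib.pa` (3 syllables):
  Weights: 1 ku L, 2 nib L, 3 pa L.
  The penult (syllable 2, nib) is light, so stress falls on the antepenult (syllable 1, ku).
  → primary stress on syllable 1.
Suffixed `ku.nib.pa.nim` (4 syllables):
  Weights: 2 nib L, 3 pa L, 4 nim L.
  The penult (syllable 3, pa) is light, so stress falls on the antepenult (syllable 2, nib).
  → primary stress on syllable 2.

yes: 1→2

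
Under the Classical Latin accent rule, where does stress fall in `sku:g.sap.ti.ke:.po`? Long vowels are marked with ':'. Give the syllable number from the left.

4

Classical Latin: stress the penult if heavy (long vowel or closed), else the antepenult.
Weights: 3 ti L, 4 ke: H, 5 po L.
The penult (syllable 4, ke:) is heavy, so it takes stress.
Stress on syllable 4: sku:g.sap.ti.ˈke:.po.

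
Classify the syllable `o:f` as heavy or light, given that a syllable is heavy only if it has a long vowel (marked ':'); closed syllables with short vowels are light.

heavy

`o:f`: long vowel, closed (coda /f/). Long vowel → heavy.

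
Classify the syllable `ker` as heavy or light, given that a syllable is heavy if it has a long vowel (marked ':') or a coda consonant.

`ker`: short vowel, closed (coda /r/). Closed → heavy.

heavy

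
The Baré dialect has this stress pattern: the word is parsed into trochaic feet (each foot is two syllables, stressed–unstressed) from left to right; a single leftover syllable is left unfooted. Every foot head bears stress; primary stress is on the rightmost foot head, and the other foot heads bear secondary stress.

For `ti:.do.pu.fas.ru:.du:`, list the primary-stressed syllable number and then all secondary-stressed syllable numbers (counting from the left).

Parse left to right into trochaic (ˈσσ) feet: (ˈti:.do) (ˈpu.fas) (ˈru:.du:).
Foot heads (stressed positions): 1, 3, 5.
End Rule Rightmost: primary stress on the rightmost head = syllable 5.
Secondary stress on 1, 3: ˌti:.do.ˌpu.fas.ˈru:.du:.

primary 5, secondary 1, 3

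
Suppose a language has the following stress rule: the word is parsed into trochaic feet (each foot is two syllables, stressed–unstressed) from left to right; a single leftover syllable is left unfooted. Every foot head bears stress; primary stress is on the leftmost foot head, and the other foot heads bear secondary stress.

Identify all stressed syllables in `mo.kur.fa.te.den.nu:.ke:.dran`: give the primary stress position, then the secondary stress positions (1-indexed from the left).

primary 1, secondary 3, 5, 7

Parse left to right into trochaic (ˈσσ) feet: (ˈmo.kur) (ˈfa.te) (ˈden.nu:) (ˈke:.dran).
Foot heads (stressed positions): 1, 3, 5, 7.
End Rule Leftmost: primary stress on the leftmost head = syllable 1.
Secondary stress on 3, 5, 7: ˈmo.kur.ˌfa.te.ˌden.nu:.ˌke:.dran.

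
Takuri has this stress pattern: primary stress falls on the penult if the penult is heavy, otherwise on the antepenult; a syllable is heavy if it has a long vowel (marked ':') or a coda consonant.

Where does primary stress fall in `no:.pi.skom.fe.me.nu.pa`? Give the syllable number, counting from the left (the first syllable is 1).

Weights: 5 me L, 6 nu L, 7 pa L.
The penult (syllable 6, nu) is light, so stress falls on the antepenult (syllable 5, me).
Primary stress: syllable 5 → no:.pi.skom.fe.ˈme.nu.pa.

5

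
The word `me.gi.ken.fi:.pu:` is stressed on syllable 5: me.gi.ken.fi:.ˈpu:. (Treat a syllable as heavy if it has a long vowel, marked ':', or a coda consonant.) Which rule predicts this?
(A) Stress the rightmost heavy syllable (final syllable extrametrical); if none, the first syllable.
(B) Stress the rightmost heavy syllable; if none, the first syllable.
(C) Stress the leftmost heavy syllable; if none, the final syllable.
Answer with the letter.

B

Rule A → syllable 4 (observed: 5).
Rule B → syllable 5 ✓.
Rule C → syllable 3 (observed: 5).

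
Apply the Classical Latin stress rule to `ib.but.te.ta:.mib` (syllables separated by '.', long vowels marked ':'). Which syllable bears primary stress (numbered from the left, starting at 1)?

4

Classical Latin: stress the penult if heavy (long vowel or closed), else the antepenult.
Weights: 3 te L, 4 ta: H, 5 mib H.
The penult (syllable 4, ta:) is heavy, so it takes stress.
Stress on syllable 4: ib.but.te.ˈta:.mib.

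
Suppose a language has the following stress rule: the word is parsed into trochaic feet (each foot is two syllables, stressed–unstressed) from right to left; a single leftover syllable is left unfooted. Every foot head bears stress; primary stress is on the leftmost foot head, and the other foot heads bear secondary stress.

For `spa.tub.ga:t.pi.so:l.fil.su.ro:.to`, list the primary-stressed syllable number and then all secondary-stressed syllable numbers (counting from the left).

primary 2, secondary 4, 6, 8

Parse right to left into trochaic (ˈσσ) feet: spa (ˈtub.ga:t) (ˈpi.so:l) (ˈfil.su) (ˈro:.to). Syllable 1 is left unfooted.
Foot heads (stressed positions): 2, 4, 6, 8.
End Rule Leftmost: primary stress on the leftmost head = syllable 2.
Secondary stress on 4, 6, 8: spa.ˈtub.ga:t.ˌpi.so:l.ˌfil.su.ˌro:.to.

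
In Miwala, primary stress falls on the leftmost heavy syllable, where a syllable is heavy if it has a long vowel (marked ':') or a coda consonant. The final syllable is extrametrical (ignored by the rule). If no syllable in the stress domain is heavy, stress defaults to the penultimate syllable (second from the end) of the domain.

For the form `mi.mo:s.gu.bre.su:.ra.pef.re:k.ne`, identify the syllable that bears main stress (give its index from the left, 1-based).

2

The final syllable (9, ne) is extrametrical; the stress domain is syllables 1–8.
Weights: 1 mi L, 2 mo:s H, 3 gu L, 4 bre L, 5 su: H, 6 ra L, 7 pef H, 8 re:k H.
Heavy syllables in the domain: 2, 5, 7, 8. The leftmost is syllable 2 (mo:s).
Primary stress: syllable 2 → mi.ˈmo:s.gu.bre.su:.ra.pef.re:k.ne.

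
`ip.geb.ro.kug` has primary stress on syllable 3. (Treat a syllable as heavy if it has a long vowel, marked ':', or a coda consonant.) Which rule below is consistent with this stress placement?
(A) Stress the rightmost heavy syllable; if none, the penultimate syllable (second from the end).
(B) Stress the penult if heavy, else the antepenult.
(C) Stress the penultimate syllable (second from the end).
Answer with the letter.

Rule A → syllable 4 (observed: 3).
Rule B → syllable 2 (observed: 3).
Rule C → syllable 3 ✓.

C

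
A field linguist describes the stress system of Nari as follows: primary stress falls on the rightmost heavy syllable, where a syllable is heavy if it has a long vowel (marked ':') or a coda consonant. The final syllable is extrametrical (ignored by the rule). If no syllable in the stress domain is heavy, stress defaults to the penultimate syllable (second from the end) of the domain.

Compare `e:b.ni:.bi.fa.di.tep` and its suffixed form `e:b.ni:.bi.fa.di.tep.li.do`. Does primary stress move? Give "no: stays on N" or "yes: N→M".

Base `e:b.ni:.bi.fa.di.tep` (6 syllables):
  The final syllable (6, tep) is extrametrical; the stress domain is syllables 1–5.
  Weights: 1 e:b H, 2 ni: H, 3 bi L, 4 fa L, 5 di L.
  Heavy syllables in the domain: 1, 2. The rightmost is syllable 2 (ni:).
  → primary stress on syllable 2.
Suffixed `e:b.ni:.bi.fa.di.tep.li.do` (8 syllables):
  The final syllable (8, do) is extrametrical; the stress domain is syllables 1–7.
  Weights: 1 e:b H, 2 ni: H, 3 bi L, 4 fa L, 5 di L, 6 tep H, 7 li L.
  Heavy syllables in the domain: 1, 2, 6. The rightmost is syllable 6 (tep).
  → primary stress on syllable 6.

yes: 2→6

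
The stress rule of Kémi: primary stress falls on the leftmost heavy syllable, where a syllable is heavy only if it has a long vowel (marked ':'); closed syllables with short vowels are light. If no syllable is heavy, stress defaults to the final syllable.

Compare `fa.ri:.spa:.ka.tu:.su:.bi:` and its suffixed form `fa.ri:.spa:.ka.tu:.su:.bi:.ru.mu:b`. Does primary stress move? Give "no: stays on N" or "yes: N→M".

Base `fa.ri:.spa:.ka.tu:.su:.bi:` (7 syllables):
  Weights: 1 fa L, 2 ri: H, 3 spa: H, 4 ka L, 5 tu: H, 6 su: H, 7 bi: H.
  Heavy syllables in the domain: 2, 3, 5, 6, 7. The leftmost is syllable 2 (ri:).
  → primary stress on syllable 2.
Suffixed `fa.ri:.spa:.ka.tu:.su:.bi:.ru.mu:b` (9 syllables):
  Weights: 1 fa L, 2 ri: H, 3 spa: H, 4 ka L, 5 tu: H, 6 su: H, 7 bi: H, 8 ru L, 9 mu:b H.
  Heavy syllables in the domain: 2, 3, 5, 6, 7, 9. The leftmost is syllable 2 (ri:).
  → primary stress on syllable 2.

no: stays on 2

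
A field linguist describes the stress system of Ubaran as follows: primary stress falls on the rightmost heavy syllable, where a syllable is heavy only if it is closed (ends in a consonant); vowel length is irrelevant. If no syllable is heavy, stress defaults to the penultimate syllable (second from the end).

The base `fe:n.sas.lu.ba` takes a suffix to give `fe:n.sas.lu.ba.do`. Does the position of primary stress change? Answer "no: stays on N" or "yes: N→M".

Base `fe:n.sas.lu.ba` (4 syllables):
  Weights: 1 fe:n H, 2 sas H, 3 lu L, 4 ba L.
  Heavy syllables in the domain: 1, 2. The rightmost is syllable 2 (sas).
  → primary stress on syllable 2.
Suffixed `fe:n.sas.lu.ba.do` (5 syllables):
  Weights: 1 fe:n H, 2 sas H, 3 lu L, 4 ba L, 5 do L.
  Heavy syllables in the domain: 1, 2. The rightmost is syllable 2 (sas).
  → primary stress on syllable 2.

no: stays on 2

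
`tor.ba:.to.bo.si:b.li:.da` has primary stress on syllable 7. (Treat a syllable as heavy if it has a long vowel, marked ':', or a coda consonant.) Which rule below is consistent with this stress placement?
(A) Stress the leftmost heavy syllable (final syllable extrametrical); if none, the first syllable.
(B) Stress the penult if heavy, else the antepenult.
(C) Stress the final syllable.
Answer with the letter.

Rule A → syllable 1 (observed: 7).
Rule B → syllable 6 (observed: 7).
Rule C → syllable 7 ✓.

C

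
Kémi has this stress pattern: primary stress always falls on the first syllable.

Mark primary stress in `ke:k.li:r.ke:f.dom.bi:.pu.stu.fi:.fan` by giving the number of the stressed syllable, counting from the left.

The word has 9 syllables; the first syllable is syllable 1 (ke:k).
Primary stress: syllable 1 → ˈke:k.li:r.ke:f.dom.bi:.pu.stu.fi:.fan.

1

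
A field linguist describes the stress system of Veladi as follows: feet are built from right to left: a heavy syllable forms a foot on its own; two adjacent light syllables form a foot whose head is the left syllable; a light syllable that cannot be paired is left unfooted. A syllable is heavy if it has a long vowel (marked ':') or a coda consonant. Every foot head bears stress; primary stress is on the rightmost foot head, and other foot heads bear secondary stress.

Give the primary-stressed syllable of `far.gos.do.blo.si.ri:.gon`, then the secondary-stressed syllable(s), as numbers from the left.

Weights: 1 far H, 2 gos H, 3 do L, 4 blo L, 5 si L, 6 ri: H, 7 gon H.
Parse right to left (heavy = foot alone; LL = one foot; stranded L unfooted): (ˈfar) (ˈgos) do (ˈblo.si) (ˈri:) (ˈgon).
Foot heads: 1, 2, 4, 6, 7.
Primary stress on the rightmost head = syllable 7.
Secondary stress on 1, 2, 4, 6: ˌfar.ˌgos.do.ˌblo.si.ˌri:.ˈgon.

primary 7, secondary 1, 2, 4, 6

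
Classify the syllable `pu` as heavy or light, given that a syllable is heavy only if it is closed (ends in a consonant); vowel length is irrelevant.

light

`pu`: short vowel, open (no coda). Open (no coda) → light.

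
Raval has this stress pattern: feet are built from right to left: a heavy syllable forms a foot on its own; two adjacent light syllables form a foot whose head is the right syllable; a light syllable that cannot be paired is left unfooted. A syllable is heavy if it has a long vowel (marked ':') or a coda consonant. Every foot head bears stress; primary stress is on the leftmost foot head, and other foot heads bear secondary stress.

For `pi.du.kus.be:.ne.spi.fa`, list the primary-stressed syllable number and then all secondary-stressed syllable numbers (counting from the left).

primary 2, secondary 3, 4, 7

Weights: 1 pi L, 2 du L, 3 kus H, 4 be: H, 5 ne L, 6 spi L, 7 fa L.
Parse right to left (heavy = foot alone; LL = one foot; stranded L unfooted): (pi.ˈdu) (ˈkus) (ˈbe:) ne (spi.ˈfa).
Foot heads: 2, 3, 4, 7.
Primary stress on the leftmost head = syllable 2.
Secondary stress on 3, 4, 7: pi.ˈdu.ˌkus.ˌbe:.ne.spi.ˌfa.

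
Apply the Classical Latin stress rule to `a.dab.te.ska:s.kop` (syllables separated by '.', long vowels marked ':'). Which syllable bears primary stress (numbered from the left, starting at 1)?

Classical Latin: stress the penult if heavy (long vowel or closed), else the antepenult.
Weights: 3 te L, 4 ska:s H, 5 kop H.
The penult (syllable 4, ska:s) is heavy, so it takes stress.
Stress on syllable 4: a.dab.te.ˈska:s.kop.

4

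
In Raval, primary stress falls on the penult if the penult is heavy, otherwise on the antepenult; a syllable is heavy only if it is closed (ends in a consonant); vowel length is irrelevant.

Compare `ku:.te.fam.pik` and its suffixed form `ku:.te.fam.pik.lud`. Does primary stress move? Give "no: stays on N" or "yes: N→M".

Base `ku:.te.fam.pik` (4 syllables):
  Weights: 2 te L, 3 fam H, 4 pik H.
  The penult (syllable 3, fam) is heavy, so it takes stress.
  → primary stress on syllable 3.
Suffixed `ku:.te.fam.pik.lud` (5 syllables):
  Weights: 3 fam H, 4 pik H, 5 lud H.
  The penult (syllable 4, pik) is heavy, so it takes stress.
  → primary stress on syllable 4.

yes: 3→4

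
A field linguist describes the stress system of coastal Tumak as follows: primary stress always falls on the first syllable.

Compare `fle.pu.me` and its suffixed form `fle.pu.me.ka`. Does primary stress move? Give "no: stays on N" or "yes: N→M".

Base `fle.pu.me` (3 syllables):
  The word has 3 syllables; the first syllable is syllable 1 (fle).
  → primary stress on syllable 1.
Suffixed `fle.pu.me.ka` (4 syllables):
  The word has 4 syllables; the first syllable is syllable 1 (fle).
  → primary stress on syllable 1.

no: stays on 1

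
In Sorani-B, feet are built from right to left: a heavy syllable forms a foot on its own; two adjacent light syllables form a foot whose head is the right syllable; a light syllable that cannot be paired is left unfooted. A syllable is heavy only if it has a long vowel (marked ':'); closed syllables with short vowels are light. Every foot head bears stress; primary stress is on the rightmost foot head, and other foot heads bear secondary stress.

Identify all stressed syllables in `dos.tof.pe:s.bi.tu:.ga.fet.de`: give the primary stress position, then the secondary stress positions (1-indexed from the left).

primary 8, secondary 2, 3, 5

Weights: 1 dos L, 2 tof L, 3 pe:s H, 4 bi L, 5 tu: H, 6 ga L, 7 fet L, 8 de L.
Parse right to left (heavy = foot alone; LL = one foot; stranded L unfooted): (dos.ˈtof) (ˈpe:s) bi (ˈtu:) ga (fet.ˈde).
Foot heads: 2, 3, 5, 8.
Primary stress on the rightmost head = syllable 8.
Secondary stress on 2, 3, 5: dos.ˌtof.ˌpe:s.bi.ˌtu:.ga.fet.ˈde.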